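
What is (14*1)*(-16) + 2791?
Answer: 2567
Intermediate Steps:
(14*1)*(-16) + 2791 = 14*(-16) + 2791 = -224 + 2791 = 2567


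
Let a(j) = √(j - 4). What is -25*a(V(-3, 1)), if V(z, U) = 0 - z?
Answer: -25*I ≈ -25.0*I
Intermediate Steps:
V(z, U) = -z
a(j) = √(-4 + j)
-25*a(V(-3, 1)) = -25*√(-4 - 1*(-3)) = -25*√(-4 + 3) = -25*I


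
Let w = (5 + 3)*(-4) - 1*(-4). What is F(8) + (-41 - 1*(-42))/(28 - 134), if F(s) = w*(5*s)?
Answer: -118721/106 ≈ -1120.0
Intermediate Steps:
w = -28 (w = 8*(-4) + 4 = -32 + 4 = -28)
F(s) = -140*s
F(8) + (-41 - 1*(-42))/(28 - 134) = -140*8 + (-41 - 1*(-42))/(28 - 134) = -1120 + (-41 + 42)/(-106) = -1120 - 1/106*1 = -1120 - 1/106 = -118721/106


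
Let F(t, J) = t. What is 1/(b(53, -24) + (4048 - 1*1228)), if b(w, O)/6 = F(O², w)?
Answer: 1/6276 ≈ 0.00015934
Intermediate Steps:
b(w, O) = 6*O²
1/(b(53, -24) + (4048 - 1*1228)) = 1/(6*(-24)² + (4048 - 1*1228)) = 1/(6*576 + (4048 - 1228)) = 1/(3456 + 2820) = 1/6276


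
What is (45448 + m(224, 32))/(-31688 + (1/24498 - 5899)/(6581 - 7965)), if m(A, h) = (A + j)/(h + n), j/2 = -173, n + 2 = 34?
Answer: -616344140835/429697791166 ≈ -1.4344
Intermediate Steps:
n = 32 (n = -2 + 34 = 32)
j = -346 (j = 2*(-173) = -346)
m(A, h) = (-346 + A)/(32 + h) (m(A, h) = (A - 346)/(h + 32) = (-346 + A)/(32 + h))
(45448 + m(224, 32))/(-31688 + (1/24498 - 5899)/(6581 - 7965)) = (45448 + (-346 + 224)/(32 + 32))/(-31688 + (1/24498 - 5899)/(6581 - 7965)) = (45448 - 122/64)/(-31688 + (1/24498 - 5899)/(-1384)) = (45448 + (1/64)*(-122))/(-31688 - 144513701/24498*(-1/1384)) = (45448 - 61/32)/(-31688 + 144513701/33905232) = 1454275/(32*(-1074244477915/33905232)) = (1454275/32)*(-33905232/1074244477915) = -616344140835/429697791166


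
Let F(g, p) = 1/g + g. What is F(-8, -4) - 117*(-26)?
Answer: 24271/8 ≈ 3033.9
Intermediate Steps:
F(g, p) = g + 1/g
F(-8, -4) - 117*(-26) = (-8 + 1/(-8)) - 117*(-26) = (-8 - 1/8) + 3042 = -65/8 + 3042 = 24271/8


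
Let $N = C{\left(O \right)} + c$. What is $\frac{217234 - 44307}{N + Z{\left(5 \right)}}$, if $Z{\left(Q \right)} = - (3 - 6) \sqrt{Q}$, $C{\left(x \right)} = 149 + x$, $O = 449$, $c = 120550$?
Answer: $\frac{20949760196}{14676837859} - \frac{518781 \sqrt{5}}{14676837859} \approx 1.4273$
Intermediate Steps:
$Z{\left(Q \right)} = 3 \sqrt{Q}$ ($Z{\left(Q \right)} = \left(-1\right) \left(-3\right) \sqrt{Q} = 3 \sqrt{Q}$)
$N = 121148$ ($N = \left(149 + 449\right) + 120550 = 598 + 120550 = 121148$)
$\frac{217234 - 44307}{N + Z{\left(5 \right)}} = \frac{217234 - 44307}{121148 + 3 \sqrt{5}} = \frac{172927}{121148 + 3 \sqrt{5}}$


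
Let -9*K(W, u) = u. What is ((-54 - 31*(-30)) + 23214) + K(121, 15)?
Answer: 72265/3 ≈ 24088.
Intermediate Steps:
K(W, u) = -u/9
((-54 - 31*(-30)) + 23214) + K(121, 15) = ((-54 - 31*(-30)) + 23214) - 1/9*15 = ((-54 + 930) + 23214) - 5/3 = (876 + 23214) - 5/3 = 24090 - 5/3 = 72265/3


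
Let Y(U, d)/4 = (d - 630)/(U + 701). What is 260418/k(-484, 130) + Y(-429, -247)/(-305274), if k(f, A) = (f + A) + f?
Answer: -2702960346625/8697866808 ≈ -310.76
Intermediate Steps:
k(f, A) = A + 2*f (k(f, A) = (A + f) + f = A + 2*f)
Y(U, d) = 4*(-630 + d)/(701 + U) (Y(U, d) = 4*((d - 630)/(U + 701)) = 4*((-630 + d)/(701 + U)) = 4*(-630 + d)/(701 + U))
260418/k(-484, 130) + Y(-429, -247)/(-305274) = 260418/(130 + 2*(-484)) + (4*(-630 - 247)/(701 - 429))/(-305274) = 260418/(130 - 968) + (4*(-877)/272)*(-1/305274) = 260418/(-838) + (4*(1/272)*(-877))*(-1/305274) = 260418*(-1/838) - 877/68*(-1/305274) = -130209/419 + 877/20758632 = -2702960346625/8697866808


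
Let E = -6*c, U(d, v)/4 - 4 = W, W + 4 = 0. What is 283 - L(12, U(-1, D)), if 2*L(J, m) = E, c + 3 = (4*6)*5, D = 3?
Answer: 634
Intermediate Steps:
W = -4 (W = -4 + 0 = -4)
c = 117 (c = -3 + (4*6)*5 = -3 + 24*5 = -3 + 120 = 117)
U(d, v) = 0 (U(d, v) = 16 + 4*(-4) = 16 - 16 = 0)
E = -702 (E = -6*117 = -702)
L(J, m) = -351 (L(J, m) = (½)*(-702) = -351)
283 - L(12, U(-1, D)) = 283 - 1*(-351) = 283 + 351 = 634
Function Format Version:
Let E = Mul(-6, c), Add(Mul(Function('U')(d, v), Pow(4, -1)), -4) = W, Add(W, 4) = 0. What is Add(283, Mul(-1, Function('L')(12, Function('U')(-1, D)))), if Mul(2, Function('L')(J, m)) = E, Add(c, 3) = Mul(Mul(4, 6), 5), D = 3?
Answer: 634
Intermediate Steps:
W = -4 (W = Add(-4, 0) = -4)
c = 117 (c = Add(-3, Mul(Mul(4, 6), 5)) = Add(-3, Mul(24, 5)) = Add(-3, 120) = 117)
Function('U')(d, v) = 0 (Function('U')(d, v) = Add(16, Mul(4, -4)) = Add(16, -16) = 0)
E = -702 (E = Mul(-6, 117) = -702)
Function('L')(J, m) = -351 (Function('L')(J, m) = Mul(Rational(1, 2), -702) = -351)
Add(283, Mul(-1, Function('L')(12, Function('U')(-1, D)))) = Add(283, Mul(-1, -351)) = Add(283, 351) = 634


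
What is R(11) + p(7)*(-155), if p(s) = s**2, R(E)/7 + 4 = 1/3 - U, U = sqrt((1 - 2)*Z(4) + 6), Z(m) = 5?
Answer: -22883/3 ≈ -7627.7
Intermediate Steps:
U = 1 (U = sqrt((1 - 2)*5 + 6) = sqrt(-1*5 + 6) = sqrt(-5 + 6) = sqrt(1) = 1)
R(E) = -98/3 (R(E) = -28 + 7*(1/3 - 1*1) = -28 + 7*(1/3 - 1) = -28 + 7*(-2/3) = -28 - 14/3 = -98/3)
R(11) + p(7)*(-155) = -98/3 + 7**2*(-155) = -98/3 + 49*(-155) = -98/3 - 7595 = -22883/3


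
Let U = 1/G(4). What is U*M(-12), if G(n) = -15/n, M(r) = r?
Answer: 16/5 ≈ 3.2000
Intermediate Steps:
U = -4/15 (U = 1/(-15/4) = -4/15 ≈ -0.26667)
U*M(-12) = -4/15*(-12) = 16/5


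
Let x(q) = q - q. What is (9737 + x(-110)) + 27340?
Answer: 37077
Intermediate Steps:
x(q) = 0
(9737 + x(-110)) + 27340 = (9737 + 0) + 27340 = 9737 + 27340 = 37077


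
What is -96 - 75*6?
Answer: -546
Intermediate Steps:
-96 - 75*6 = -96 - 450 = -546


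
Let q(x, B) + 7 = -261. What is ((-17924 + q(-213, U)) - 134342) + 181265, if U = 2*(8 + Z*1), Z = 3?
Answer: 28731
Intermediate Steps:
U = 22 (U = 2*(8 + 3*1) = 2*(8 + 3) = 2*11 = 22)
q(x, B) = -268 (q(x, B) = -7 - 261 = -268)
((-17924 + q(-213, U)) - 134342) + 181265 = ((-17924 - 268) - 134342) + 181265 = (-18192 - 134342) + 181265 = -152534 + 181265 = 28731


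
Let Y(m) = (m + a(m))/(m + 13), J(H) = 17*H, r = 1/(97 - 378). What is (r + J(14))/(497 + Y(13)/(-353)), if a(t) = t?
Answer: 23607581/49298640 ≈ 0.47887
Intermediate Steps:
r = -1/281 (r = 1/(-281) = -1/281 ≈ -0.0035587)
Y(m) = 2*m/(13 + m) (Y(m) = (m + m)/(m + 13) = (2*m)/(13 + m) = 2*m/(13 + m))
(r + J(14))/(497 + Y(13)/(-353)) = (-1/281 + 17*14)/(497 + (2*13/(13 + 13))/(-353)) = (-1/281 + 238)/(497 + (2*13/26)*(-1/353)) = 66877/(281*(497 + (2*13*(1/26))*(-1/353))) = 66877/(281*(497 + 1*(-1/353))) = 66877/(281*(497 - 1/353)) = 66877/(281*(175440/353)) = (66877/281)*(353/175440) = 23607581/49298640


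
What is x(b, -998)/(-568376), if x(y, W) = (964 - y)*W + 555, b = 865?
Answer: 98247/568376 ≈ 0.17286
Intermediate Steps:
x(y, W) = 555 + W*(964 - y) (x(y, W) = W*(964 - y) + 555 = 555 + W*(964 - y))
x(b, -998)/(-568376) = (555 + 964*(-998) - 1*(-998)*865)/(-568376) = (555 - 962072 + 863270)*(-1/568376) = -98247*(-1/568376) = 98247/568376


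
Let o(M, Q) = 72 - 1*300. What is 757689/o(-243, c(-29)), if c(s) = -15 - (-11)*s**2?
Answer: -252563/76 ≈ -3323.2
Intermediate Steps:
c(s) = -15 + 11*s**2
o(M, Q) = -228 (o(M, Q) = 72 - 300 = -228)
757689/o(-243, c(-29)) = 757689/(-228) = 757689*(-1/228) = -252563/76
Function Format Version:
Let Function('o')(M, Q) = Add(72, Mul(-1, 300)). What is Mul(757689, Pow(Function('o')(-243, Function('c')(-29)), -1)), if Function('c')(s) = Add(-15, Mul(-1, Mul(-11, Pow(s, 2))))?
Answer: Rational(-252563, 76) ≈ -3323.2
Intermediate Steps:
Function('c')(s) = Add(-15, Mul(11, Pow(s, 2)))
Function('o')(M, Q) = -228 (Function('o')(M, Q) = Add(72, -300) = -228)
Mul(757689, Pow(Function('o')(-243, Function('c')(-29)), -1)) = Mul(757689, Pow(-228, -1)) = Mul(757689, Rational(-1, 228)) = Rational(-252563, 76)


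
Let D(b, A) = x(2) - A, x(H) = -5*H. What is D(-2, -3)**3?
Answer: -343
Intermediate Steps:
D(b, A) = -10 - A (D(b, A) = -5*2 - A = -10 - A)
D(-2, -3)**3 = (-10 - 1*(-3))**3 = (-10 + 3)**3 = (-7)**3 = -343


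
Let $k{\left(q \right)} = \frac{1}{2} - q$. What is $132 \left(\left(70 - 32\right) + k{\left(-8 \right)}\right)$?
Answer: $6138$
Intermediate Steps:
$k{\left(q \right)} = \frac{1}{2} - q$
$132 \left(\left(70 - 32\right) + k{\left(-8 \right)}\right) = 132 \left(\left(70 - 32\right) + \left(\frac{1}{2} - -8\right)\right) = 132 \left(\left(70 - 32\right) + \left(\frac{1}{2} + 8\right)\right) = 132 \left(38 + \frac{17}{2}\right) = 132 \cdot \frac{93}{2} = 6138$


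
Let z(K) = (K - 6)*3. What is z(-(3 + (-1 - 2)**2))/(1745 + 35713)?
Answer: -3/2081 ≈ -0.0014416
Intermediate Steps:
z(K) = -18 + 3*K (z(K) = (-6 + K)*3 = -18 + 3*K)
z(-(3 + (-1 - 2)**2))/(1745 + 35713) = (-18 + 3*(-(3 + (-1 - 2)**2)))/(1745 + 35713) = (-18 + 3*(-(3 + (-3)**2)))/37458 = (-18 + 3*(-(3 + 9)))*(1/37458) = (-18 + 3*(-1*12))*(1/37458) = (-18 + 3*(-12))*(1/37458) = (-18 - 36)*(1/37458) = -54*1/37458 = -3/2081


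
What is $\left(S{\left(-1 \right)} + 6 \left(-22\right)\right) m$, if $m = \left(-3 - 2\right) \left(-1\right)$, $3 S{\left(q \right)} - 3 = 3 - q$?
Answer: $- \frac{1945}{3} \approx -648.33$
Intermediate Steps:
$S{\left(q \right)} = 2 - \frac{q}{3}$ ($S{\left(q \right)} = 1 + \frac{3 - q}{3} = 1 - \left(-1 + \frac{q}{3}\right) = 2 - \frac{q}{3}$)
$m = 5$ ($m = \left(-5\right) \left(-1\right) = 5$)
$\left(S{\left(-1 \right)} + 6 \left(-22\right)\right) m = \left(\left(2 - - \frac{1}{3}\right) + 6 \left(-22\right)\right) 5 = \left(\left(2 + \frac{1}{3}\right) - 132\right) 5 = \left(\frac{7}{3} - 132\right) 5 = \left(- \frac{389}{3}\right) 5 = - \frac{1945}{3}$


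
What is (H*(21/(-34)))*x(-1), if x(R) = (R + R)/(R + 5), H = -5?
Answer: -105/68 ≈ -1.5441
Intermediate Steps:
x(R) = 2*R/(5 + R) (x(R) = (2*R)/(5 + R) = 2*R/(5 + R))
(H*(21/(-34)))*x(-1) = (-105/(-34))*(2*(-1)/(5 - 1)) = (-105*(-1)/34)*(2*(-1)/4) = (-5*(-21/34))*(2*(-1)*(1/4)) = (105/34)*(-1/2) = -105/68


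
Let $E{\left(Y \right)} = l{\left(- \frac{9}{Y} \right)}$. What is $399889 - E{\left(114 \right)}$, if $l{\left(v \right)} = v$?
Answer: $\frac{15195785}{38} \approx 3.9989 \cdot 10^{5}$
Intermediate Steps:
$E{\left(Y \right)} = - \frac{9}{Y}$
$399889 - E{\left(114 \right)} = 399889 - - \frac{9}{114} = 399889 - \left(-9\right) \frac{1}{114} = 399889 - - \frac{3}{38} = 399889 + \frac{3}{38} = \frac{15195785}{38}$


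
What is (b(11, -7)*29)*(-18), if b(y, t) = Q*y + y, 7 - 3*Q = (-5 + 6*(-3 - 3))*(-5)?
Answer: 373230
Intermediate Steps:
Q = -66 (Q = 7/3 - (-5 + 6*(-3 - 3))*(-5)/3 = 7/3 - (-5 + 6*(-6))*(-5)/3 = 7/3 - (-5 - 36)*(-5)/3 = 7/3 - (-41)*(-5)/3 = 7/3 - ⅓*205 = 7/3 - 205/3 = -66)
b(y, t) = -65*y (b(y, t) = -66*y + y = -65*y)
(b(11, -7)*29)*(-18) = (-65*11*29)*(-18) = -715*29*(-18) = -20735*(-18) = 373230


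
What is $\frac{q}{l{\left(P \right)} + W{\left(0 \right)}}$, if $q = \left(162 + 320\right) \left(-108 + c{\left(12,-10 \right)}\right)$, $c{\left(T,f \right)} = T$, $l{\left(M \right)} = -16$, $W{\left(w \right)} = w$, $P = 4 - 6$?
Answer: $2892$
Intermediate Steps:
$P = -2$
$q = -46272$ ($q = \left(162 + 320\right) \left(-108 + 12\right) = 482 \left(-96\right) = -46272$)
$\frac{q}{l{\left(P \right)} + W{\left(0 \right)}} = - \frac{46272}{-16 + 0} = - \frac{46272}{-16} = \left(-46272\right) \left(- \frac{1}{16}\right) = 2892$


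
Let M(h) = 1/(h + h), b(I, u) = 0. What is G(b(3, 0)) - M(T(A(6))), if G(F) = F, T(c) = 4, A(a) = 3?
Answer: -1/8 ≈ -0.12500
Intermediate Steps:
M(h) = 1/(2*h)
G(b(3, 0)) - M(T(A(6))) = 0 - 1/(2*4) = 0 - 1*1/8 = 0 - 1/8 = -1/8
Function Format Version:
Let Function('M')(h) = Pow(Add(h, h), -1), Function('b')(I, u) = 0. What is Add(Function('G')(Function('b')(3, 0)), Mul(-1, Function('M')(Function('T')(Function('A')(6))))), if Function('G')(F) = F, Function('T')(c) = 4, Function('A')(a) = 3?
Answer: Rational(-1, 8) ≈ -0.12500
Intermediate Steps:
Function('M')(h) = Mul(Rational(1, 2), Pow(h, -1)) (Function('M')(h) = Pow(Mul(2, h), -1) = Mul(Rational(1, 2), Pow(h, -1)))
Add(Function('G')(Function('b')(3, 0)), Mul(-1, Function('M')(Function('T')(Function('A')(6))))) = Add(0, Mul(-1, Mul(Rational(1, 2), Pow(4, -1)))) = Add(0, Mul(-1, Mul(Rational(1, 2), Rational(1, 4)))) = Add(0, Mul(-1, Rational(1, 8))) = Add(0, Rational(-1, 8)) = Rational(-1, 8)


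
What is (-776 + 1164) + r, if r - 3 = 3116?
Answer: 3507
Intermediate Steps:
r = 3119 (r = 3 + 3116 = 3119)
(-776 + 1164) + r = (-776 + 1164) + 3119 = 388 + 3119 = 3507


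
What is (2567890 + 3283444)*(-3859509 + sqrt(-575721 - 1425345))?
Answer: -22583276235006 + 5851334*I*sqrt(2001066) ≈ -2.2583e+13 + 8.2772e+9*I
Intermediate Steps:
(2567890 + 3283444)*(-3859509 + sqrt(-575721 - 1425345)) = 5851334*(-3859509 + sqrt(-2001066)) = 5851334*(-3859509 + I*sqrt(2001066)) = -22583276235006 + 5851334*I*sqrt(2001066)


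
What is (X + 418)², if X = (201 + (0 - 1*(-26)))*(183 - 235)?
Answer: 129640996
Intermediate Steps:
X = -11804 (X = (201 + (0 + 26))*(-52) = (201 + 26)*(-52) = 227*(-52) = -11804)
(X + 418)² = (-11804 + 418)² = (-11386)² = 129640996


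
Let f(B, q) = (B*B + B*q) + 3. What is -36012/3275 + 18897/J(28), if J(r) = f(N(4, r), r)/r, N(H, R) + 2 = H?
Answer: 82408864/9825 ≈ 8387.7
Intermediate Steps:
N(H, R) = -2 + H
f(B, q) = 3 + B**2 + B*q (f(B, q) = (B**2 + B*q) + 3 = 3 + B**2 + B*q)
J(r) = (7 + 2*r)/r (J(r) = (3 + (-2 + 4)**2 + (-2 + 4)*r)/r = (3 + 2**2 + 2*r)/r = (3 + 4 + 2*r)/r = (7 + 2*r)/r)
-36012/3275 + 18897/J(28) = -36012/3275 + 18897/(2 + 7/28) = -36012*1/3275 + 18897/(2 + 7*(1/28)) = -36012/3275 + 18897/(2 + 1/4) = -36012/3275 + 18897/(9/4) = -36012/3275 + 18897*(4/9) = -36012/3275 + 25196/3 = 82408864/9825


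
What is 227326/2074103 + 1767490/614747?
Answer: 3805704287992/1275048596941 ≈ 2.9848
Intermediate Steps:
227326/2074103 + 1767490/614747 = 3805704287992/1275048596941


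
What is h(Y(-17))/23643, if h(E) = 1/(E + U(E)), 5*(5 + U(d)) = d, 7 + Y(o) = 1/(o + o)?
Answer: -85/27000306 ≈ -3.1481e-6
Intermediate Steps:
Y(o) = -7 + 1/(2*o) (Y(o) = -7 + 1/(o + o) = -7 + 1/(2*o))
U(d) = -5 + d/5
h(E) = 1/(-5 + 6*E/5) (h(E) = 1/(E + (-5 + E/5)) = 1/(-5 + 6*E/5))
h(Y(-17))/23643 = (5/(-25 + 6*(-7 + (½)/(-17))))/23643 = (5/(-25 + 6*(-7 + (½)*(-1/17))))*(1/23643) = (5/(-25 + 6*(-7 - 1/34)))*(1/23643) = (5/(-25 + 6*(-239/34)))*(1/23643) = (5/(-25 - 717/17))*(1/23643) = (5/(-1142/17))*(1/23643) = (5*(-17/1142))*(1/23643) = -85/1142*1/23643 = -85/27000306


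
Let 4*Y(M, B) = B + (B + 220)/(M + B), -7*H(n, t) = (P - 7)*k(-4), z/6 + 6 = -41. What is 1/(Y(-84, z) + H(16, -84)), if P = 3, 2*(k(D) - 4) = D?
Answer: -5124/355169 ≈ -0.014427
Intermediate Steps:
z = -282 (z = -36 + 6*(-41) = -36 - 246 = -282)
k(D) = 4 + D/2
H(n, t) = 8/7 (H(n, t) = -(3 - 7)*(4 + (1/2)*(-4))/7 = -(-4)*(4 - 2)/7 = -(-4)*2/7 = -1/7*(-8) = 8/7)
Y(M, B) = B/4 + (220 + B)/(4*(B + M)) (Y(M, B) = (B + (B + 220)/(M + B))/4 = (B + (220 + B)/(B + M))/4 = B/4 + (220 + B)/(4*(B + M)))
1/(Y(-84, z) + H(16, -84)) = 1/((220 - 282 + (-282)**2 - 282*(-84))/(4*(-282 - 84)) + 8/7) = 1/((1/4)*(220 - 282 + 79524 + 23688)/(-366) + 8/7) = 1/((1/4)*(-1/366)*103150 + 8/7) = 1/(-51575/732 + 8/7) = 1/(-355169/5124) = -5124/355169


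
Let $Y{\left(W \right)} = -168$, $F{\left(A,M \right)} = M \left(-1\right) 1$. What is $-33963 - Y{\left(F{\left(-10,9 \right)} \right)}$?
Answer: $-33795$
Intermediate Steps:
$F{\left(A,M \right)} = - M$ ($F{\left(A,M \right)} = - M 1 = - M$)
$-33963 - Y{\left(F{\left(-10,9 \right)} \right)} = -33963 - -168 = -33963 + 168 = -33795$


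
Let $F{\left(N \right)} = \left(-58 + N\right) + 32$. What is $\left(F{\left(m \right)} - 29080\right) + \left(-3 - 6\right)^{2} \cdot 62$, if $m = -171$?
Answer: $-24255$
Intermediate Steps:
$F{\left(N \right)} = -26 + N$
$\left(F{\left(m \right)} - 29080\right) + \left(-3 - 6\right)^{2} \cdot 62 = \left(\left(-26 - 171\right) - 29080\right) + \left(-3 - 6\right)^{2} \cdot 62 = \left(-197 - 29080\right) + \left(-9\right)^{2} \cdot 62 = -29277 + 81 \cdot 62 = -29277 + 5022 = -24255$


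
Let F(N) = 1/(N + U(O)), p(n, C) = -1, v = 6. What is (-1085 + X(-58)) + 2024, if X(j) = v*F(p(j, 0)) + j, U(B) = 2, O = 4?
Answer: 887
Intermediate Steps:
F(N) = 1/(2 + N) (F(N) = 1/(N + 2) = 1/(2 + N))
X(j) = 6 + j (X(j) = 6/(2 - 1) + j = 6/1 + j = 6*1 + j = 6 + j)
(-1085 + X(-58)) + 2024 = (-1085 + (6 - 58)) + 2024 = (-1085 - 52) + 2024 = -1137 + 2024 = 887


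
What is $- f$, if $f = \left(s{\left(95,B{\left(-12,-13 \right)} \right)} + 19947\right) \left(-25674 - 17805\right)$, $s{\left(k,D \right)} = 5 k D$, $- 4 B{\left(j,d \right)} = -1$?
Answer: $\frac{3489754977}{4} \approx 8.7244 \cdot 10^{8}$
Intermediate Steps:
$B{\left(j,d \right)} = \frac{1}{4}$ ($B{\left(j,d \right)} = \left(- \frac{1}{4}\right) \left(-1\right) = \frac{1}{4}$)
$s{\left(k,D \right)} = 5 D k$
$f = - \frac{3489754977}{4}$ ($f = \left(5 \cdot \frac{1}{4} \cdot 95 + 19947\right) \left(-25674 - 17805\right) = \left(\frac{475}{4} + 19947\right) \left(-43479\right) = \frac{80263}{4} \left(-43479\right) = - \frac{3489754977}{4} \approx -8.7244 \cdot 10^{8}$)
$- f = \left(-1\right) \left(- \frac{3489754977}{4}\right) = \frac{3489754977}{4}$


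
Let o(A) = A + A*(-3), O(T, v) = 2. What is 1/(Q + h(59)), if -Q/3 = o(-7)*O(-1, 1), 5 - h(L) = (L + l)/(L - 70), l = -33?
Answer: -11/843 ≈ -0.013049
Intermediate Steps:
h(L) = 5 - (-33 + L)/(-70 + L) (h(L) = 5 - (L - 33)/(L - 70) = 5 - (-33 + L)/(-70 + L))
o(A) = -2*A (o(A) = A - 3*A = -2*A)
Q = -84 (Q = -3*(-2*(-7))*2 = -42*2 = -3*28 = -84)
1/(Q + h(59)) = 1/(-84 + (-317 + 4*59)/(-70 + 59)) = 1/(-84 + (-317 + 236)/(-11)) = 1/(-84 - 1/11*(-81)) = 1/(-84 + 81/11) = 1/(-843/11) = -11/843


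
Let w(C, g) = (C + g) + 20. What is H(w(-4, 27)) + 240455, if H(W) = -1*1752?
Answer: 238703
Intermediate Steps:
w(C, g) = 20 + C + g
H(W) = -1752
H(w(-4, 27)) + 240455 = -1752 + 240455 = 238703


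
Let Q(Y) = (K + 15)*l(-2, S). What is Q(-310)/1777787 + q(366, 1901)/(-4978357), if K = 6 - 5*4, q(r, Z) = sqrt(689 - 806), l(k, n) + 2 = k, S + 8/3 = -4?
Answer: -4/1777787 - 3*I*sqrt(13)/4978357 ≈ -2.25e-6 - 2.1727e-6*I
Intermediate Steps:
S = -20/3 (S = -8/3 - 4 = -20/3 ≈ -6.6667)
l(k, n) = -2 + k
q(r, Z) = 3*I*sqrt(13) (q(r, Z) = sqrt(-117) = 3*I*sqrt(13))
K = -14 (K = 6 - 20 = -14)
Q(Y) = -4 (Q(Y) = (-14 + 15)*(-2 - 2) = 1*(-4) = -4)
Q(-310)/1777787 + q(366, 1901)/(-4978357) = -4/1777787 + (3*I*sqrt(13))/(-4978357) = -4*1/1777787 + (3*I*sqrt(13))*(-1/4978357) = -4/1777787 - 3*I*sqrt(13)/4978357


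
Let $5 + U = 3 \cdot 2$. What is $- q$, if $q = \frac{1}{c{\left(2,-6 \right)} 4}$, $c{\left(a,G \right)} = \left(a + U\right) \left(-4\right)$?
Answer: $\frac{1}{48} \approx 0.020833$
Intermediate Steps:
$U = 1$ ($U = -5 + 3 \cdot 2 = -5 + 6 = 1$)
$c{\left(a,G \right)} = -4 - 4 a$ ($c{\left(a,G \right)} = \left(a + 1\right) \left(-4\right) = \left(1 + a\right) \left(-4\right) = -4 - 4 a$)
$q = - \frac{1}{48}$ ($q = \frac{1}{\left(-4 - 8\right) 4} = \frac{1}{\left(-12\right) 4} = \frac{1}{-48} = - \frac{1}{48} \approx -0.020833$)
$- q = \left(-1\right) \left(- \frac{1}{48}\right) = \frac{1}{48}$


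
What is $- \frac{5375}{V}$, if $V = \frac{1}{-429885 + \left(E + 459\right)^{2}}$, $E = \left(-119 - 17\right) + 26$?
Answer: $1655951500$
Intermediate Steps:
$E = -110$ ($E = -136 + 26 = -110$)
$V = - \frac{1}{308084}$ ($V = \frac{1}{-429885 + \left(-110 + 459\right)^{2}} = \frac{1}{-429885 + 349^{2}} = \frac{1}{-429885 + 121801} = \frac{1}{-308084} = - \frac{1}{308084} \approx -3.2459 \cdot 10^{-6}$)
$- \frac{5375}{V} = - \frac{5375}{- \frac{1}{308084}} = \left(-5375\right) \left(-308084\right) = 1655951500$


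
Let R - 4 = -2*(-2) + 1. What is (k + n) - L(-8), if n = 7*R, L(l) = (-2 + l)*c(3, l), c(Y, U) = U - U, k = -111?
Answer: -48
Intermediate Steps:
R = 9 (R = 4 + (-2*(-2) + 1) = 4 + (4 + 1) = 4 + 5 = 9)
c(Y, U) = 0
L(l) = 0 (L(l) = (-2 + l)*0 = 0)
n = 63 (n = 7*9 = 63)
(k + n) - L(-8) = (-111 + 63) - 1*0 = -48 + 0 = -48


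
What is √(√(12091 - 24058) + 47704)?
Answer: √(47704 + I*√11967) ≈ 218.41 + 0.2504*I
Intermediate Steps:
√(√(12091 - 24058) + 47704) = √(√(-11967) + 47704) = √(I*√11967 + 47704) = √(47704 + I*√11967)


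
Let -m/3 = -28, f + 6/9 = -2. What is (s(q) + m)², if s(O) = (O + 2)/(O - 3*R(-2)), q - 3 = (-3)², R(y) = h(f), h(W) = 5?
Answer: 56644/9 ≈ 6293.8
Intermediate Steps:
f = -8/3 (f = -⅔ - 2 = -8/3 ≈ -2.6667)
R(y) = 5
q = 12 (q = 3 + (-3)² = 3 + 9 = 12)
s(O) = (2 + O)/(-15 + O) (s(O) = (O + 2)/(O - 3*5) = (2 + O)/(O - 15) = (2 + O)/(-15 + O))
m = 84 (m = -3*(-28) = 84)
(s(q) + m)² = ((2 + 12)/(-15 + 12) + 84)² = (14/(-3) + 84)² = (-⅓*14 + 84)² = (-14/3 + 84)² = (238/3)² = 56644/9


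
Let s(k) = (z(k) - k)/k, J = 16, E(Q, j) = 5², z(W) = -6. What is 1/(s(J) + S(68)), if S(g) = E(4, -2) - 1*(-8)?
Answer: 8/253 ≈ 0.031621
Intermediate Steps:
E(Q, j) = 25
S(g) = 33 (S(g) = 25 - 1*(-8) = 25 + 8 = 33)
s(k) = (-6 - k)/k
1/(s(J) + S(68)) = 1/((-6 - 1*16)/16 + 33) = 1/((-6 - 16)/16 + 33) = 1/((1/16)*(-22) + 33) = 1/(-11/8 + 33) = 1/(253/8) = 8/253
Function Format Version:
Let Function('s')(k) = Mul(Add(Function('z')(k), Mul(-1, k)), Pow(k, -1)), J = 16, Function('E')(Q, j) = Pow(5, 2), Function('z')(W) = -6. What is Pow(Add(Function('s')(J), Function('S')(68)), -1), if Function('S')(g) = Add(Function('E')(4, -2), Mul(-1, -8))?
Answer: Rational(8, 253) ≈ 0.031621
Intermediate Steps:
Function('E')(Q, j) = 25
Function('S')(g) = 33 (Function('S')(g) = Add(25, Mul(-1, -8)) = Add(25, 8) = 33)
Function('s')(k) = Mul(Pow(k, -1), Add(-6, Mul(-1, k))) (Function('s')(k) = Mul(Add(-6, Mul(-1, k)), Pow(k, -1)) = Mul(Pow(k, -1), Add(-6, Mul(-1, k))))
Pow(Add(Function('s')(J), Function('S')(68)), -1) = Pow(Add(Mul(Pow(16, -1), Add(-6, Mul(-1, 16))), 33), -1) = Pow(Add(Mul(Rational(1, 16), Add(-6, -16)), 33), -1) = Pow(Add(Mul(Rational(1, 16), -22), 33), -1) = Pow(Add(Rational(-11, 8), 33), -1) = Pow(Rational(253, 8), -1) = Rational(8, 253)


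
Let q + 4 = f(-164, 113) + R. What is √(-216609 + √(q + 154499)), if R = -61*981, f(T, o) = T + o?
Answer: √(-216609 + √94603) ≈ 465.08*I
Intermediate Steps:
R = -59841
q = -59896 (q = -4 + ((-164 + 113) - 59841) = -4 + (-51 - 59841) = -4 - 59892 = -59896)
√(-216609 + √(q + 154499)) = √(-216609 + √(-59896 + 154499)) = √(-216609 + √94603)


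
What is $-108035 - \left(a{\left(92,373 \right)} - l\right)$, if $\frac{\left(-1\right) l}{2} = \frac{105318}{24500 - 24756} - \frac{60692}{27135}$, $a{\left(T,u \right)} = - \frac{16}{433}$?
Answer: $- \frac{80616445608707}{751965120} \approx -1.0721 \cdot 10^{5}$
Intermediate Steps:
$a{\left(T,u \right)} = - \frac{16}{433}$ ($a{\left(T,u \right)} = \left(-16\right) \frac{1}{433} = - \frac{16}{433}$)
$l = \frac{1436670541}{1736640}$ ($l = - 2 \left(\frac{105318}{24500 - 24756} - \frac{60692}{27135}\right) = - 2 \left(\frac{105318}{-256} - \frac{60692}{27135}\right) = - 2 \left(105318 \left(- \frac{1}{256}\right) - \frac{60692}{27135}\right) = - 2 \left(- \frac{52659}{128} - \frac{60692}{27135}\right) = \left(-2\right) \left(- \frac{1436670541}{3473280}\right) = \frac{1436670541}{1736640} \approx 827.27$)
$-108035 - \left(a{\left(92,373 \right)} - l\right) = -108035 - \left(- \frac{16}{433} - \frac{1436670541}{1736640}\right) = -108035 - - \frac{622106130493}{751965120} = -108035 + \frac{622106130493}{751965120} = - \frac{80616445608707}{751965120}$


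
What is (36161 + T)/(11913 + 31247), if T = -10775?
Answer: 12693/21580 ≈ 0.58818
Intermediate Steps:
(36161 + T)/(11913 + 31247) = (36161 - 10775)/(11913 + 31247) = 25386/43160 = 25386*(1/43160) = 12693/21580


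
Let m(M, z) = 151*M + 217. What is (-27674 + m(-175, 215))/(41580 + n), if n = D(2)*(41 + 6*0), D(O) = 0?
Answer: -26941/20790 ≈ -1.2959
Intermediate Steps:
m(M, z) = 217 + 151*M
n = 0 (n = 0*(41 + 6*0) = 0*(41 + 0) = 0*41 = 0)
(-27674 + m(-175, 215))/(41580 + n) = (-27674 + (217 + 151*(-175)))/(41580 + 0) = (-27674 + (217 - 26425))/41580 = (-27674 - 26208)*(1/41580) = -53882*1/41580 = -26941/20790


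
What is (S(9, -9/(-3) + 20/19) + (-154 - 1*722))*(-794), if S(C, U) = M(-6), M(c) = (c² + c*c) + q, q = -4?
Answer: 641552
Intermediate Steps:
M(c) = -4 + 2*c² (M(c) = (c² + c*c) - 4 = (c² + c²) - 4 = 2*c² - 4 = -4 + 2*c²)
S(C, U) = 68 (S(C, U) = -4 + 2*(-6)² = -4 + 2*36 = -4 + 72 = 68)
(S(9, -9/(-3) + 20/19) + (-154 - 1*722))*(-794) = (68 + (-154 - 1*722))*(-794) = (68 + (-154 - 722))*(-794) = (68 - 876)*(-794) = -808*(-794) = 641552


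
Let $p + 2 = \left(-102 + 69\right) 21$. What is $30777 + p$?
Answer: $30082$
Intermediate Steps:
$p = -695$ ($p = -2 + \left(-102 + 69\right) 21 = -2 - 693 = -695$)
$30777 + p = 30777 - 695 = 30082$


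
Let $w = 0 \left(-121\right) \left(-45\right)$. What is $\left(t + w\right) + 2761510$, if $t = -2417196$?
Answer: $344314$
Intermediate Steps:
$w = 0$ ($w = 0 \left(-45\right) = 0$)
$\left(t + w\right) + 2761510 = \left(-2417196 + 0\right) + 2761510 = -2417196 + 2761510 = 344314$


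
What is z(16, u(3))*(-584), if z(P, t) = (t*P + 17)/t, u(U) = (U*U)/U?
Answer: -37960/3 ≈ -12653.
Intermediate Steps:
u(U) = U (u(U) = U**2/U = U)
z(P, t) = (17 + P*t)/t (z(P, t) = (P*t + 17)/t = (17 + P*t)/t)
z(16, u(3))*(-584) = (16 + 17/3)*(-584) = (65/3)*(-584) = -37960/3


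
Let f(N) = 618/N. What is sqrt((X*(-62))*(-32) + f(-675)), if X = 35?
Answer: sqrt(15623794)/15 ≈ 263.51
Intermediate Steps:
sqrt((X*(-62))*(-32) + f(-675)) = sqrt((35*(-62))*(-32) + 618/(-675)) = sqrt(-2170*(-32) + 618*(-1/675)) = sqrt(69440 - 206/225) = sqrt(15623794/225) = sqrt(15623794)/15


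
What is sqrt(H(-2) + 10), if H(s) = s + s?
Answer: sqrt(6) ≈ 2.4495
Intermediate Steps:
H(s) = 2*s
sqrt(H(-2) + 10) = sqrt(2*(-2) + 10) = sqrt(-4 + 10) = sqrt(6)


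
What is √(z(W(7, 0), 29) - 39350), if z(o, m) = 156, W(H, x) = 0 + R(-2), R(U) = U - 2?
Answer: I*√39194 ≈ 197.97*I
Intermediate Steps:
R(U) = -2 + U
W(H, x) = -4 (W(H, x) = 0 + (-2 - 2) = 0 - 4 = -4)
√(z(W(7, 0), 29) - 39350) = √(156 - 39350) = √(-39194) = I*√39194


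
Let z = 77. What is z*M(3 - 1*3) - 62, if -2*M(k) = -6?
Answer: 169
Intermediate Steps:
M(k) = 3 (M(k) = -1/2*(-6) = 3)
z*M(3 - 1*3) - 62 = 77*3 - 62 = 231 - 62 = 169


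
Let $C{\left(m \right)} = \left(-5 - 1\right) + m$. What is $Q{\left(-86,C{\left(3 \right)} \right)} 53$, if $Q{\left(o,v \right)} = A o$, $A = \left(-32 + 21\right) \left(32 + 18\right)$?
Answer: $2506900$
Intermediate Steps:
$A = -550$ ($A = \left(-11\right) 50 = -550$)
$C{\left(m \right)} = -6 + m$
$Q{\left(o,v \right)} = - 550 o$
$Q{\left(-86,C{\left(3 \right)} \right)} 53 = \left(-550\right) \left(-86\right) 53 = 47300 \cdot 53 = 2506900$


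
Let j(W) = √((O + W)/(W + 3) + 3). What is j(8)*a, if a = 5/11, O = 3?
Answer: 10/11 ≈ 0.90909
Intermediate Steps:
j(W) = 2 (j(W) = √((3 + W)/(W + 3) + 3) = √((3 + W)/(3 + W) + 3) = √(1 + 3) = √4 = 2)
a = 5/11 (a = 5*(1/11) = 5/11 ≈ 0.45455)
j(8)*a = 2*(5/11) = 10/11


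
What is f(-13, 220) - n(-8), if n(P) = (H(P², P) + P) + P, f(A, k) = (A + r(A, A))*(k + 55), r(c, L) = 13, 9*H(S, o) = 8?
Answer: 136/9 ≈ 15.111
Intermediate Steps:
H(S, o) = 8/9 (H(S, o) = (⅑)*8 = 8/9)
f(A, k) = (13 + A)*(55 + k) (f(A, k) = (A + 13)*(k + 55) = (13 + A)*(55 + k))
n(P) = 8/9 + 2*P (n(P) = (8/9 + P) + P = 8/9 + 2*P)
f(-13, 220) - n(-8) = (715 + 13*220 + 55*(-13) - 13*220) - (8/9 + 2*(-8)) = (715 + 2860 - 715 - 2860) - (8/9 - 16) = 0 - 1*(-136/9) = 0 + 136/9 = 136/9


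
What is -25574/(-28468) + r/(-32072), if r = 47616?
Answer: -33457685/57064106 ≈ -0.58632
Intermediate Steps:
-25574/(-28468) + r/(-32072) = -25574/(-28468) + 47616/(-32072) = -25574*(-1/28468) + 47616*(-1/32072) = 12787/14234 - 5952/4009 = -33457685/57064106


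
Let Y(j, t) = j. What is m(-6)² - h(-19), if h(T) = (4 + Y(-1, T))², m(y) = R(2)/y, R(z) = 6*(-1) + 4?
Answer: -80/9 ≈ -8.8889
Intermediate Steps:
R(z) = -2 (R(z) = -6 + 4 = -2)
m(y) = -2/y
h(T) = 9 (h(T) = (4 - 1)² = 3² = 9)
m(-6)² - h(-19) = (-2/(-6))² - 1*9 = (-2*(-⅙))² - 9 = (⅓)² - 9 = ⅑ - 9 = -80/9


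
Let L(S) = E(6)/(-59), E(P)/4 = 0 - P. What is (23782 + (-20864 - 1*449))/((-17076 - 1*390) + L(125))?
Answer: -48557/343490 ≈ -0.14136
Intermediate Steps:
E(P) = -4*P (E(P) = 4*(0 - P) = 4*(-P) = -4*P)
L(S) = 24/59 (L(S) = -4*6/(-59) = -24*(-1/59) = 24/59)
(23782 + (-20864 - 1*449))/((-17076 - 1*390) + L(125)) = (23782 + (-20864 - 1*449))/((-17076 - 1*390) + 24/59) = (23782 + (-20864 - 449))/((-17076 - 390) + 24/59) = (23782 - 21313)/(-17466 + 24/59) = 2469/(-1030470/59) = 2469*(-59/1030470) = -48557/343490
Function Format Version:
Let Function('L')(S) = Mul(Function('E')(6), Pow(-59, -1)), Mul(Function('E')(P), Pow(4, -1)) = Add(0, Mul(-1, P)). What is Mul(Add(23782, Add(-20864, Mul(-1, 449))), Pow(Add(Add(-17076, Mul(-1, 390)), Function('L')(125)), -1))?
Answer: Rational(-48557, 343490) ≈ -0.14136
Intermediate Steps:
Function('E')(P) = Mul(-4, P) (Function('E')(P) = Mul(4, Add(0, Mul(-1, P))) = Mul(4, Mul(-1, P)) = Mul(-4, P))
Function('L')(S) = Rational(24, 59) (Function('L')(S) = Mul(Mul(-4, 6), Pow(-59, -1)) = Mul(-24, Rational(-1, 59)) = Rational(24, 59))
Mul(Add(23782, Add(-20864, Mul(-1, 449))), Pow(Add(Add(-17076, Mul(-1, 390)), Function('L')(125)), -1)) = Mul(Add(23782, Add(-20864, Mul(-1, 449))), Pow(Add(Add(-17076, Mul(-1, 390)), Rational(24, 59)), -1)) = Mul(Add(23782, Add(-20864, -449)), Pow(Add(Add(-17076, -390), Rational(24, 59)), -1)) = Mul(Add(23782, -21313), Pow(Add(-17466, Rational(24, 59)), -1)) = Mul(2469, Pow(Rational(-1030470, 59), -1)) = Mul(2469, Rational(-59, 1030470)) = Rational(-48557, 343490)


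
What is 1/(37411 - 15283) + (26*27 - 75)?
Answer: 13874257/22128 ≈ 627.00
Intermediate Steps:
1/(37411 - 15283) + (26*27 - 75) = 1/22128 + (702 - 75) = 1/22128 + 627 = 13874257/22128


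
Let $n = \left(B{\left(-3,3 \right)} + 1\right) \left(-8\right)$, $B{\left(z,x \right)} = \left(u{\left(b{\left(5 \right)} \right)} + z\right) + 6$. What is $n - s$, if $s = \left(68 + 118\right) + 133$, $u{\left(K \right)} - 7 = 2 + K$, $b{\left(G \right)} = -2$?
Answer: $-407$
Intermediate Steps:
$u{\left(K \right)} = 9 + K$ ($u{\left(K \right)} = 7 + \left(2 + K\right) = 9 + K$)
$B{\left(z,x \right)} = 13 + z$ ($B{\left(z,x \right)} = \left(\left(9 - 2\right) + z\right) + 6 = \left(7 + z\right) + 6 = 13 + z$)
$s = 319$ ($s = 186 + 133 = 319$)
$n = -88$ ($n = \left(\left(13 - 3\right) + 1\right) \left(-8\right) = \left(10 + 1\right) \left(-8\right) = 11 \left(-8\right) = -88$)
$n - s = -88 - 319 = -407$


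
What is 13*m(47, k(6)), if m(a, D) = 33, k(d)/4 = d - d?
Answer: 429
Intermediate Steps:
k(d) = 0 (k(d) = 4*(d - d) = 4*0 = 0)
13*m(47, k(6)) = 13*33 = 429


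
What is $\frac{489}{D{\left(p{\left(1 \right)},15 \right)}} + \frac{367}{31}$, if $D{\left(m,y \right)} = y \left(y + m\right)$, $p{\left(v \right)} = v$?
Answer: $\frac{34413}{2480} \approx 13.876$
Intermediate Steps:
$D{\left(m,y \right)} = y \left(m + y\right)$
$\frac{489}{D{\left(p{\left(1 \right)},15 \right)}} + \frac{367}{31} = \frac{489}{15 \left(1 + 15\right)} + \frac{367}{31} = \frac{489}{15 \cdot 16} + 367 \cdot \frac{1}{31} = \frac{489}{240} + \frac{367}{31} = 489 \cdot \frac{1}{240} + \frac{367}{31} = \frac{163}{80} + \frac{367}{31} = \frac{34413}{2480}$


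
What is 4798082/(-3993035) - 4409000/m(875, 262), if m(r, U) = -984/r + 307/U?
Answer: -4036013085864602994/43192659595 ≈ -9.3442e+7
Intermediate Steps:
4798082/(-3993035) - 4409000/m(875, 262) = 4798082/(-3993035) - 4409000/(-984/875 + 307/262) = 4798082*(-1/3993035) - 4409000/(-984*1/875 + 307*(1/262)) = -4798082/3993035 - 4409000/(-984/875 + 307/262) = -4798082/3993035 - 4409000/10817/229250 = -4798082/3993035 - 4409000*229250/10817 = -4798082/3993035 - 1010763250000/10817 = -4036013085864602994/43192659595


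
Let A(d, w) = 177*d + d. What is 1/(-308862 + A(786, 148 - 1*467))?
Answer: -1/168954 ≈ -5.9188e-6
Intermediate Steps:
A(d, w) = 178*d
1/(-308862 + A(786, 148 - 1*467)) = 1/(-308862 + 178*786) = 1/(-308862 + 139908) = 1/(-168954) = -1/168954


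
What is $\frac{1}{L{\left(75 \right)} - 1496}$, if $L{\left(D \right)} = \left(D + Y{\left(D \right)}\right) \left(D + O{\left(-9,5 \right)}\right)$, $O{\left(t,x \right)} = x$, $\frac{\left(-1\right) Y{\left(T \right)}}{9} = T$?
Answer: $- \frac{1}{49496} \approx -2.0204 \cdot 10^{-5}$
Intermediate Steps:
$Y{\left(T \right)} = - 9 T$
$L{\left(D \right)} = - 8 D \left(5 + D\right)$ ($L{\left(D \right)} = \left(D - 9 D\right) \left(D + 5\right) = - 8 D \left(5 + D\right)$)
$\frac{1}{L{\left(75 \right)} - 1496} = \frac{1}{8 \cdot 75 \left(-5 - 75\right) - 1496} = \frac{1}{8 \cdot 75 \left(-80\right) - 1496} = \frac{1}{-48000 - 1496} = \frac{1}{-49496} = - \frac{1}{49496}$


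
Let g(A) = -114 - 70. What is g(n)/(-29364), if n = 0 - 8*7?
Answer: 46/7341 ≈ 0.0062662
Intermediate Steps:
n = -56 (n = 0 - 56 = -56)
g(A) = -184
g(n)/(-29364) = -184/(-29364) = -184*(-1/29364) = 46/7341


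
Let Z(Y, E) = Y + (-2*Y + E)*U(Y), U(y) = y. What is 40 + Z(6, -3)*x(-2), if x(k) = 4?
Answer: -296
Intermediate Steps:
Z(Y, E) = Y + Y*(E - 2*Y) (Z(Y, E) = Y + (-2*Y + E)*Y = Y + (E - 2*Y)*Y = Y + Y*(E - 2*Y))
40 + Z(6, -3)*x(-2) = 40 + (6*(1 - 3 - 2*6))*4 = 40 + (6*(1 - 3 - 12))*4 = 40 + (6*(-14))*4 = 40 - 84*4 = 40 - 336 = -296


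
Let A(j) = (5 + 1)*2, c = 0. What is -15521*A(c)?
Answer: -186252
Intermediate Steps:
A(j) = 12 (A(j) = 6*2 = 12)
-15521*A(c) = -15521*12 = -186252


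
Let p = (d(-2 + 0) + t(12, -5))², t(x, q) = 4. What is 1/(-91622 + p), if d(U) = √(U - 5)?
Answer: -I/(8*√7 + 91613*I) ≈ -1.0915e-5 - 2.5219e-9*I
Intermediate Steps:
d(U) = √(-5 + U)
p = (4 + I*√7)² (p = (√(-5 + (-2 + 0)) + 4)² = (√(-5 - 2) + 4)² = (√(-7) + 4)² = (I*√7 + 4)² = (4 + I*√7)² ≈ 9.0 + 21.166*I)
1/(-91622 + p) = 1/(-91622 + (4 + I*√7)²)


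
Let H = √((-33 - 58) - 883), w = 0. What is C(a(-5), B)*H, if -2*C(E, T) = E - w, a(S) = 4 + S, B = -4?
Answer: I*√974/2 ≈ 15.604*I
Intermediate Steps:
H = I*√974 (H = √(-91 - 883) = √(-974) = I*√974 ≈ 31.209*I)
C(E, T) = -E/2 (C(E, T) = -(E - 1*0)/2 = -(E + 0)/2 = -E/2)
C(a(-5), B)*H = (-(4 - 5)/2)*(I*√974) = (-½*(-1))*(I*√974) = (I*√974)/2 = I*√974/2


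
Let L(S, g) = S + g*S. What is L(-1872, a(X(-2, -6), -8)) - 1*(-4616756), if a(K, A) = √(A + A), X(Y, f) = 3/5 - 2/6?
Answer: 4614884 - 7488*I ≈ 4.6149e+6 - 7488.0*I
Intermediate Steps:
X(Y, f) = 4/15 (X(Y, f) = 3*(⅕) - 2*⅙ = ⅗ - ⅓ = 4/15)
a(K, A) = √2*√A (a(K, A) = √(2*A) = √2*√A)
L(S, g) = S + S*g
L(-1872, a(X(-2, -6), -8)) - 1*(-4616756) = -1872*(1 + √2*√(-8)) - 1*(-4616756) = -1872*(1 + √2*(2*I*√2)) + 4616756 = -1872*(1 + 4*I) + 4616756 = (-1872 - 7488*I) + 4616756 = 4614884 - 7488*I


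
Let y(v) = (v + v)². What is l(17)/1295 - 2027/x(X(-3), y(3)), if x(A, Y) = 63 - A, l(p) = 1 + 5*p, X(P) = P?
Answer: -2619289/85470 ≈ -30.646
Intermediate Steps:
y(v) = 4*v² (y(v) = (2*v)² = 4*v²)
l(17)/1295 - 2027/x(X(-3), y(3)) = (1 + 5*17)/1295 - 2027/(63 - 1*(-3)) = (1 + 85)*(1/1295) - 2027/(63 + 3) = 86*(1/1295) - 2027/66 = 86/1295 - 2027*1/66 = 86/1295 - 2027/66 = -2619289/85470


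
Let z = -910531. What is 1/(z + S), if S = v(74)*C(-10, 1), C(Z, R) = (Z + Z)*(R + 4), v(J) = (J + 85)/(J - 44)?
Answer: -1/911061 ≈ -1.0976e-6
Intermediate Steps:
v(J) = (85 + J)/(-44 + J)
C(Z, R) = 2*Z*(4 + R) (C(Z, R) = (2*Z)*(4 + R) = 2*Z*(4 + R))
S = -530 (S = ((85 + 74)/(-44 + 74))*(2*(-10)*(4 + 1)) = (159/30)*(2*(-10)*5) = ((1/30)*159)*(-100) = (53/10)*(-100) = -530)
1/(z + S) = 1/(-910531 - 530) = 1/(-911061) = -1/911061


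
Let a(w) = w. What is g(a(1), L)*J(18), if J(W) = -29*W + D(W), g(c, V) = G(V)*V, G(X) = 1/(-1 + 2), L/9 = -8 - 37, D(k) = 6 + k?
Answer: 201690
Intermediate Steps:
L = -405 (L = 9*(-8 - 37) = 9*(-45) = -405)
G(X) = 1 (G(X) = 1/1 = 1)
g(c, V) = V (g(c, V) = 1*V = V)
J(W) = 6 - 28*W (J(W) = -29*W + (6 + W) = 6 - 28*W)
g(a(1), L)*J(18) = -405*(6 - 28*18) = -405*(6 - 504) = -405*(-498) = 201690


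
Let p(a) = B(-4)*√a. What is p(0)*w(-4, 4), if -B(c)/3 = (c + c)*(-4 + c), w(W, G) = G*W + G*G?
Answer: 0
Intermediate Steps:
w(W, G) = G² + G*W (w(W, G) = G*W + G² = G² + G*W)
B(c) = -6*c*(-4 + c) (B(c) = -3*(c + c)*(-4 + c) = -3*2*c*(-4 + c) = -6*c*(-4 + c))
p(a) = -192*√a (p(a) = (6*(-4)*(4 - 1*(-4)))*√a = (6*(-4)*(4 + 4))*√a = (6*(-4)*8)*√a = -192*√a)
p(0)*w(-4, 4) = (-192*√0)*(4*(4 - 4)) = (-192*0)*(4*0) = 0*0 = 0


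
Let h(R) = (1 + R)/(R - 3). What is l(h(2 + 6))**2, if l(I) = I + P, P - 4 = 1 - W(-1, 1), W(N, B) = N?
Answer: 1521/25 ≈ 60.840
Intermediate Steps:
h(R) = (1 + R)/(-3 + R)
P = 6 (P = 4 + (1 - 1*(-1)) = 4 + (1 + 1) = 4 + 2 = 6)
l(I) = 6 + I (l(I) = I + 6 = 6 + I)
l(h(2 + 6))**2 = (6 + (1 + (2 + 6))/(-3 + (2 + 6)))**2 = (6 + (1 + 8)/(-3 + 8))**2 = (6 + 9/5)**2 = (39/5)**2 = 1521/25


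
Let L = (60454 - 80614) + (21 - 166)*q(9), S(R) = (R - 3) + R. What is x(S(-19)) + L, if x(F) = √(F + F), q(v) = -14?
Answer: -18130 + I*√82 ≈ -18130.0 + 9.0554*I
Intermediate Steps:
S(R) = -3 + 2*R (S(R) = (-3 + R) + R = -3 + 2*R)
L = -18130 (L = (60454 - 80614) + (21 - 166)*(-14) = -20160 - 145*(-14) = -20160 + 2030 = -18130)
x(F) = √2*√F (x(F) = √(2*F) = √2*√F)
x(S(-19)) + L = √2*√(-3 + 2*(-19)) - 18130 = √2*√(-3 - 38) - 18130 = √2*√(-41) - 18130 = √2*(I*√41) - 18130 = I*√82 - 18130 = -18130 + I*√82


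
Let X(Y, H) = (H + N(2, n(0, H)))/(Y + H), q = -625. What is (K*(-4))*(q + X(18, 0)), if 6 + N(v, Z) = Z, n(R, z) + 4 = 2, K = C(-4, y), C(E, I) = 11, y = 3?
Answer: 247676/9 ≈ 27520.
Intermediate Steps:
K = 11
n(R, z) = -2 (n(R, z) = -4 + 2 = -2)
N(v, Z) = -6 + Z
X(Y, H) = (-8 + H)/(H + Y) (X(Y, H) = (H + (-6 - 2))/(Y + H) = (H - 8)/(H + Y) = (-8 + H)/(H + Y))
(K*(-4))*(q + X(18, 0)) = (11*(-4))*(-625 + (-8 + 0)/(0 + 18)) = -44*(-625 - 8/18) = -44*(-625 + (1/18)*(-8)) = -44*(-625 - 4/9) = -44*(-5629/9) = 247676/9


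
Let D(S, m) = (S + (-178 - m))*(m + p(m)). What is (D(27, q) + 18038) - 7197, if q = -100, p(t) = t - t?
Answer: 15941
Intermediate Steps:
p(t) = 0
D(S, m) = m*(-178 + S - m) (D(S, m) = (S + (-178 - m))*(m + 0) = (-178 + S - m)*m = m*(-178 + S - m))
(D(27, q) + 18038) - 7197 = (-100*(-178 + 27 - 1*(-100)) + 18038) - 7197 = (-100*(-178 + 27 + 100) + 18038) - 7197 = (-100*(-51) + 18038) - 7197 = (5100 + 18038) - 7197 = 23138 - 7197 = 15941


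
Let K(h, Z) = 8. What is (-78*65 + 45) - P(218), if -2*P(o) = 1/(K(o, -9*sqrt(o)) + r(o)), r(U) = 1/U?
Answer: -8768516/1745 ≈ -5024.9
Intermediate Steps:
P(o) = -1/(2*(8 + 1/o))
(-78*65 + 45) - P(218) = (-78*65 + 45) - (-1)*218/(2 + 16*218) = (-5070 + 45) - (-1)*218/(2 + 3488) = -5025 - (-1)*218/3490 = -5025 - 1*(-109/1745) = -5025 + 109/1745 = -8768516/1745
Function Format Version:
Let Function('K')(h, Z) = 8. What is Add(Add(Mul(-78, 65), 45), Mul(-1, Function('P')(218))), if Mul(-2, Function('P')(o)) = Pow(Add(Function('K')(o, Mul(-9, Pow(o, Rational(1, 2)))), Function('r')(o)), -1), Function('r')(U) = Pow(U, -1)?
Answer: Rational(-8768516, 1745) ≈ -5024.9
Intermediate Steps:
Function('P')(o) = Mul(Rational(-1, 2), Pow(Add(8, Pow(o, -1)), -1))
Add(Add(Mul(-78, 65), 45), Mul(-1, Function('P')(218))) = Add(Add(Mul(-78, 65), 45), Mul(-1, Mul(-1, 218, Pow(Add(2, Mul(16, 218)), -1)))) = Add(Add(-5070, 45), Mul(-1, Mul(-1, 218, Pow(Add(2, 3488), -1)))) = Add(-5025, Mul(-1, Mul(-1, 218, Pow(3490, -1)))) = Add(-5025, Mul(-1, Mul(-1, 218, Rational(1, 3490)))) = Add(-5025, Mul(-1, Rational(-109, 1745))) = Add(-5025, Rational(109, 1745)) = Rational(-8768516, 1745)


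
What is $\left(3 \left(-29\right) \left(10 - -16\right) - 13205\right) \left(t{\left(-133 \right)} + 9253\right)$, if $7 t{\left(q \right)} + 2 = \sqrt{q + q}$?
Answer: $- \frac{1001782123}{7} - \frac{15467 i \sqrt{266}}{7} \approx -1.4311 \cdot 10^{8} - 36037.0 i$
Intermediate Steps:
$t{\left(q \right)} = - \frac{2}{7} + \frac{\sqrt{2} \sqrt{q}}{7}$ ($t{\left(q \right)} = - \frac{2}{7} + \frac{\sqrt{q + q}}{7} = - \frac{2}{7} + \frac{\sqrt{2 q}}{7} = - \frac{2}{7} + \frac{\sqrt{2} \sqrt{q}}{7}$)
$\left(3 \left(-29\right) \left(10 - -16\right) - 13205\right) \left(t{\left(-133 \right)} + 9253\right) = \left(3 \left(-29\right) \left(10 - -16\right) - 13205\right) \left(\left(- \frac{2}{7} + \frac{\sqrt{2} \sqrt{-133}}{7}\right) + 9253\right) = \left(- 87 \left(10 + 16\right) - 13205\right) \left(\left(- \frac{2}{7} + \frac{\sqrt{2} i \sqrt{133}}{7}\right) + 9253\right) = \left(\left(-87\right) 26 - 13205\right) \left(\left(- \frac{2}{7} + \frac{i \sqrt{266}}{7}\right) + 9253\right) = \left(-2262 - 13205\right) \left(\frac{64769}{7} + \frac{i \sqrt{266}}{7}\right) = - 15467 \left(\frac{64769}{7} + \frac{i \sqrt{266}}{7}\right) = - \frac{1001782123}{7} - \frac{15467 i \sqrt{266}}{7}$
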